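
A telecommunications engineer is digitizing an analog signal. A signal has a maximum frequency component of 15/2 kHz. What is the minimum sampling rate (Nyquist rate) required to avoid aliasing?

By the Nyquist-Shannon sampling theorem,
the minimum sampling rate (Nyquist rate) must be at least 2 * f_max.
Nyquist rate = 2 * 15/2 kHz = 15 kHz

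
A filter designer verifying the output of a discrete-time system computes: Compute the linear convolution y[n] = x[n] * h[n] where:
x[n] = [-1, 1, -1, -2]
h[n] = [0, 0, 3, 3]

y[n] = sum_k x[k]*h[n-k]. Output length = len(x) + len(h) - 1 = 4 + 4 - 1 = 7.
y[0] = -1*0 = 0
y[1] = 1*0 + -1*0 = 0
y[2] = -1*0 + 1*0 + -1*3 = -3
y[3] = -2*0 + -1*0 + 1*3 + -1*3 = 0
y[4] = -2*0 + -1*3 + 1*3 = 0
y[5] = -2*3 + -1*3 = -9
y[6] = -2*3 = -6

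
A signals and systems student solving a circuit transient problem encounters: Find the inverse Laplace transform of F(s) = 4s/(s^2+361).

Standard pair: s/(s^2+w^2) <-> cos(wt)*u(t)
With k=4, w=19: f(t) = 4*cos(19t)*u(t)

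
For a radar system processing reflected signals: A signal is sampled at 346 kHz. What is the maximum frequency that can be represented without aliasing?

The maximum frequency that can be represented without aliasing
is the Nyquist frequency: f_max = f_s / 2 = 346 kHz / 2 = 173 kHz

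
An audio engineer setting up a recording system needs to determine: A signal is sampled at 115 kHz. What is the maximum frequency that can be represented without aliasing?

The maximum frequency that can be represented without aliasing
is the Nyquist frequency: f_max = f_s / 2 = 115 kHz / 2 = 115/2 kHz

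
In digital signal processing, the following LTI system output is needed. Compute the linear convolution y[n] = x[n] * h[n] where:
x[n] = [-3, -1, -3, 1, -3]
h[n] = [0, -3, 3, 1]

y[n] = sum_k x[k]*h[n-k]. Output length = len(x) + len(h) - 1 = 5 + 4 - 1 = 8.
y[0] = -3*0 = 0
y[1] = -1*0 + -3*-3 = 9
y[2] = -3*0 + -1*-3 + -3*3 = -6
y[3] = 1*0 + -3*-3 + -1*3 + -3*1 = 3
y[4] = -3*0 + 1*-3 + -3*3 + -1*1 = -13
y[5] = -3*-3 + 1*3 + -3*1 = 9
y[6] = -3*3 + 1*1 = -8
y[7] = -3*1 = -3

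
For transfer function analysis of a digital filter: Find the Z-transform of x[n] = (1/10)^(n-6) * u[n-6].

Time-shifting property: if X(z) = Z{x[n]}, then Z{x[n-d]} = z^(-d) * X(z)
X(z) = z/(z - 1/10) for x[n] = (1/10)^n * u[n]
Z{x[n-6]} = z^(-6) * z/(z - 1/10) = z^(-5)/(z - 1/10)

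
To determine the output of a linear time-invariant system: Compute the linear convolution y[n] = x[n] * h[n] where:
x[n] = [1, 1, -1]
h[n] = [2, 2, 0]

y[n] = sum_k x[k]*h[n-k]. Output length = len(x) + len(h) - 1 = 3 + 3 - 1 = 5.
y[0] = 1*2 = 2
y[1] = 1*2 + 1*2 = 4
y[2] = -1*2 + 1*2 + 1*0 = 0
y[3] = -1*2 + 1*0 = -2
y[4] = -1*0 = 0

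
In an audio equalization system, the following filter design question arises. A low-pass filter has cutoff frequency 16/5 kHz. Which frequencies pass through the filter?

A low-pass filter passes all frequencies below the cutoff frequency 16/5 kHz and attenuates higher frequencies.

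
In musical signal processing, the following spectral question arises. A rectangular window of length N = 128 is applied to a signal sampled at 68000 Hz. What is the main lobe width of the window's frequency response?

For a rectangular window of length N,
the main lobe width in frequency is 2*f_s/N.
= 2*68000/128 = 2125/2 Hz
This determines the minimum frequency separation for resolving two sinusoids.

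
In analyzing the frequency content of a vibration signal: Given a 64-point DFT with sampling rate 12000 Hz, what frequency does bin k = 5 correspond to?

The frequency of DFT bin k is: f_k = k * f_s / N
f_5 = 5 * 12000 / 64 = 1875/2 Hz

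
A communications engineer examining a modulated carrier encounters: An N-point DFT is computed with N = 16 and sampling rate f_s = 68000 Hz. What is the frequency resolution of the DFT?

DFT frequency resolution = f_s / N
= 68000 / 16 = 4250 Hz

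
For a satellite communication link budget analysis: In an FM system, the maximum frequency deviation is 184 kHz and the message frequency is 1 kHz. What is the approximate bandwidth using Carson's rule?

Carson's rule: BW = 2*(delta_f + f_m)
= 2*(184 + 1) kHz = 370 kHz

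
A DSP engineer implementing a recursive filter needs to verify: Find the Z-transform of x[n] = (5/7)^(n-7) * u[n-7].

Time-shifting property: if X(z) = Z{x[n]}, then Z{x[n-d]} = z^(-d) * X(z)
X(z) = z/(z - 5/7) for x[n] = (5/7)^n * u[n]
Z{x[n-7]} = z^(-7) * z/(z - 5/7) = z^(-6)/(z - 5/7)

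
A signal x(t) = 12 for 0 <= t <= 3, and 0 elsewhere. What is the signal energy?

Energy = integral of |x(t)|^2 dt over the signal duration
= 12^2 * 3 = 144 * 3 = 432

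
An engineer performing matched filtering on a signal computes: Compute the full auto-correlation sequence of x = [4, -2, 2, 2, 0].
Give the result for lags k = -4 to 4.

r_xx[k] = sum_m x[m]*x[m+k], indexed from 0, for k = -4 to 4:
  r_xx[-4] = x[4]*x[0] = 0
  r_xx[-3] = x[3]*x[0] + x[4]*x[1] = 8
  r_xx[-2] = x[2]*x[0] + x[3]*x[1] + x[4]*x[2] = 4
  r_xx[-1] = x[1]*x[0] + x[2]*x[1] + x[3]*x[2] + x[4]*x[3] = -8
  r_xx[0] = x[0]*x[0] + x[1]*x[1] + x[2]*x[2] + x[3]*x[3] + x[4]*x[4] = 28
  r_xx[1] = x[0]*x[1] + x[1]*x[2] + x[2]*x[3] + x[3]*x[4] = -8
  r_xx[2] = x[0]*x[2] + x[1]*x[3] + x[2]*x[4] = 4
  r_xx[3] = x[0]*x[3] + x[1]*x[4] = 8
  r_xx[4] = x[0]*x[4] = 0
r_xx = [0, 8, 4, -8, 28, -8, 4, 8, 0]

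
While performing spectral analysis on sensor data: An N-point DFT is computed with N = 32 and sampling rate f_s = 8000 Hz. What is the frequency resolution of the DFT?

DFT frequency resolution = f_s / N
= 8000 / 32 = 250 Hz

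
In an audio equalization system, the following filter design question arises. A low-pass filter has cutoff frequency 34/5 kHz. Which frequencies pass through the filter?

A low-pass filter passes all frequencies below the cutoff frequency 34/5 kHz and attenuates higher frequencies.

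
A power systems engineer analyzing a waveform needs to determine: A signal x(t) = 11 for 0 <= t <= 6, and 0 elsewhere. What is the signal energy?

Energy = integral of |x(t)|^2 dt over the signal duration
= 11^2 * 6 = 121 * 6 = 726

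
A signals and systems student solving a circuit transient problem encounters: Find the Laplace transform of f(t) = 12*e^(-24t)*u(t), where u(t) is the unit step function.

Standard Laplace transform pair:
e^(-at)*u(t) <-> 1/(s+a)
With a = 24: L{12*e^(-24t)*u(t)} = 12/(s+24), ROC: Re(s) > -24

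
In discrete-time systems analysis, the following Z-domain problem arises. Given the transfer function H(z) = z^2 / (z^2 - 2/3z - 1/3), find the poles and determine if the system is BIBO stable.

Poles are roots of the denominator: z^2 - 2/3z - 1/3 = 0.
Quadratic formula: z = [-(-2/3) +/- sqrt((-2/3)^2 - 4*(-1/3))] / 2
Discriminant = 4/9 + 4/3 = 16/9; sqrt = 4/3.
z = (2/3 +/- 4/3) / 2 => z = 1 or z = -1/3.
|p1| = 1, |p2| = 1/3.
For BIBO stability, all poles must lie inside the unit circle (|p| < 1).
System is UNSTABLE since at least one |p| >= 1.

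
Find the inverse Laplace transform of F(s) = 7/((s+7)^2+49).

Standard pair: w/((s+a)^2+w^2) <-> e^(-at)*sin(wt)*u(t)
With a=7, w=7: f(t) = e^(-7t)*sin(7t)*u(t)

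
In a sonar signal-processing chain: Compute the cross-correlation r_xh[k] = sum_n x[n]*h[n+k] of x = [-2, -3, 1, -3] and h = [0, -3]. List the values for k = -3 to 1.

Both sequences indexed from 0 and zero outside their support.
Lags with overlap: k = -3 to 1.
  r_xh[-3] = x[3]*h[0] = 0
  r_xh[-2] = x[2]*h[0] + x[3]*h[1] = 9
  r_xh[-1] = x[1]*h[0] + x[2]*h[1] = -3
  r_xh[0] = x[0]*h[0] + x[1]*h[1] = 9
  r_xh[1] = x[0]*h[1] = 6
r_xh = [0, 9, -3, 9, 6] (for k = -3, ..., 1)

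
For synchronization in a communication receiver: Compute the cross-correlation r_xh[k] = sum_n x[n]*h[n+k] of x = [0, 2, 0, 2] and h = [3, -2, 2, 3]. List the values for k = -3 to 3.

Both sequences indexed from 0 and zero outside their support.
Lags with overlap: k = -3 to 3.
  r_xh[-3] = x[3]*h[0] = 6
  r_xh[-2] = x[2]*h[0] + x[3]*h[1] = -4
  r_xh[-1] = x[1]*h[0] + x[2]*h[1] + x[3]*h[2] = 10
  r_xh[0] = x[0]*h[0] + x[1]*h[1] + x[2]*h[2] + x[3]*h[3] = 2
  r_xh[1] = x[0]*h[1] + x[1]*h[2] + x[2]*h[3] = 4
  r_xh[2] = x[0]*h[2] + x[1]*h[3] = 6
  r_xh[3] = x[0]*h[3] = 0
r_xh = [6, -4, 10, 2, 4, 6, 0] (for k = -3, ..., 3)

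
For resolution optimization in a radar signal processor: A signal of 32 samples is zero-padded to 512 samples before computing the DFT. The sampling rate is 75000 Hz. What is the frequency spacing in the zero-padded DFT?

Original DFT: N = 32, resolution = f_s/N = 75000/32 = 9375/4 Hz
Zero-padded DFT: N = 512, resolution = f_s/N = 75000/512 = 9375/64 Hz
Zero-padding interpolates the spectrum (finer frequency grid)
but does NOT improve the true spectral resolution (ability to resolve close frequencies).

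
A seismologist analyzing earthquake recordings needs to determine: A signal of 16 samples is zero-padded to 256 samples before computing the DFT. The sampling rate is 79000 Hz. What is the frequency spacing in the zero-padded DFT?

Original DFT: N = 16, resolution = f_s/N = 79000/16 = 9875/2 Hz
Zero-padded DFT: N = 256, resolution = f_s/N = 79000/256 = 9875/32 Hz
Zero-padding interpolates the spectrum (finer frequency grid)
but does NOT improve the true spectral resolution (ability to resolve close frequencies).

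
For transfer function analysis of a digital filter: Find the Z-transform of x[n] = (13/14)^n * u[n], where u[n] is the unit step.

The Z-transform of a^n * u[n] is z/(z-a) for |z| > |a|.
Here a = 13/14, so X(z) = z/(z - (13/14)) = 14z/(14z - 13)
ROC: |z| > 13/14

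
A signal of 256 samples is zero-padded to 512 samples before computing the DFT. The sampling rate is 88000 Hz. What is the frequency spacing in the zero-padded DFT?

Original DFT: N = 256, resolution = f_s/N = 88000/256 = 1375/4 Hz
Zero-padded DFT: N = 512, resolution = f_s/N = 88000/512 = 1375/8 Hz
Zero-padding interpolates the spectrum (finer frequency grid)
but does NOT improve the true spectral resolution (ability to resolve close frequencies).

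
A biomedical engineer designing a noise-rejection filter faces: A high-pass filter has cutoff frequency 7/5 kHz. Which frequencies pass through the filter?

A high-pass filter passes all frequencies above the cutoff frequency 7/5 kHz and attenuates lower frequencies.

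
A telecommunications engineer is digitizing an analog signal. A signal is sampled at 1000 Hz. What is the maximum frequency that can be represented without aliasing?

The maximum frequency that can be represented without aliasing
is the Nyquist frequency: f_max = f_s / 2 = 1000 Hz / 2 = 500 Hz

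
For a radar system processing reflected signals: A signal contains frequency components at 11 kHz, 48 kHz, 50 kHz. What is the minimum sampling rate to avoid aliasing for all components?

The highest frequency component is f_max = 50 kHz.
Nyquist rate = 2 * f_max = 2 * 50 kHz = 100 kHz.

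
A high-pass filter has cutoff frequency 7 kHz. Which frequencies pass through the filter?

A high-pass filter passes all frequencies above the cutoff frequency 7 kHz and attenuates lower frequencies.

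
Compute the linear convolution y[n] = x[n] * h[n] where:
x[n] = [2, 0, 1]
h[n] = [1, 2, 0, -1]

y[n] = sum_k x[k]*h[n-k]. Output length = len(x) + len(h) - 1 = 3 + 4 - 1 = 6.
y[0] = 2*1 = 2
y[1] = 0*1 + 2*2 = 4
y[2] = 1*1 + 0*2 + 2*0 = 1
y[3] = 1*2 + 0*0 + 2*-1 = 0
y[4] = 1*0 + 0*-1 = 0
y[5] = 1*-1 = -1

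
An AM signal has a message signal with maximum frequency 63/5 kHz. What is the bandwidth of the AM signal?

In AM (double-sideband), the bandwidth is twice the message frequency.
BW = 2 * f_m = 2 * 63/5 kHz = 126/5 kHz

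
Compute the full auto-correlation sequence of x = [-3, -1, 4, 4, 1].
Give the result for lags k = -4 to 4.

r_xx[k] = sum_m x[m]*x[m+k], indexed from 0, for k = -4 to 4:
  r_xx[-4] = x[4]*x[0] = -3
  r_xx[-3] = x[3]*x[0] + x[4]*x[1] = -13
  r_xx[-2] = x[2]*x[0] + x[3]*x[1] + x[4]*x[2] = -12
  r_xx[-1] = x[1]*x[0] + x[2]*x[1] + x[3]*x[2] + x[4]*x[3] = 19
  r_xx[0] = x[0]*x[0] + x[1]*x[1] + x[2]*x[2] + x[3]*x[3] + x[4]*x[4] = 43
  r_xx[1] = x[0]*x[1] + x[1]*x[2] + x[2]*x[3] + x[3]*x[4] = 19
  r_xx[2] = x[0]*x[2] + x[1]*x[3] + x[2]*x[4] = -12
  r_xx[3] = x[0]*x[3] + x[1]*x[4] = -13
  r_xx[4] = x[0]*x[4] = -3
r_xx = [-3, -13, -12, 19, 43, 19, -12, -13, -3]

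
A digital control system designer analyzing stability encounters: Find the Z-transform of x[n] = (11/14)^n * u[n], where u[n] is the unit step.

The Z-transform of a^n * u[n] is z/(z-a) for |z| > |a|.
Here a = 11/14, so X(z) = z/(z - (11/14)) = 14z/(14z - 11)
ROC: |z| > 11/14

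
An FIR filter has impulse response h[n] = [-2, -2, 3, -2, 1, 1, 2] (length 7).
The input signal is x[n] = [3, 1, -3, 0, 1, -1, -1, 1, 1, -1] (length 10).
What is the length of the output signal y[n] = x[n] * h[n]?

For linear convolution, the output length is:
len(y) = len(x) + len(h) - 1 = 10 + 7 - 1 = 16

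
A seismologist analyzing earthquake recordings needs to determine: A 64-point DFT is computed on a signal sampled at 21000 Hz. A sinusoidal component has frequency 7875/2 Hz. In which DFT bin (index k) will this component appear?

DFT frequency resolution = f_s/N = 21000/64 = 2625/8 Hz
Bin index k = f_signal / resolution = 7875/2 / 2625/8 = 12
The signal frequency 7875/2 Hz falls in DFT bin k = 12.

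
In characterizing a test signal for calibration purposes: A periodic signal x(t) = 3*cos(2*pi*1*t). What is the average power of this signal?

Average power of A*cos(wt) is A^2/2.
P = 3^2 / 2 = 9/2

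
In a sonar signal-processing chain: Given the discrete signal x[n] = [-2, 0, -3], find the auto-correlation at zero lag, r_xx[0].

The auto-correlation at zero lag r_xx[0] equals the signal energy.
r_xx[0] = sum of x[n]^2 = (-2)^2 + 0^2 + (-3)^2
= 4 + 0 + 9 = 13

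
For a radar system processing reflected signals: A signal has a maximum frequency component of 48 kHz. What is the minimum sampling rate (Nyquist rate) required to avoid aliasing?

By the Nyquist-Shannon sampling theorem,
the minimum sampling rate (Nyquist rate) must be at least 2 * f_max.
Nyquist rate = 2 * 48 kHz = 96 kHz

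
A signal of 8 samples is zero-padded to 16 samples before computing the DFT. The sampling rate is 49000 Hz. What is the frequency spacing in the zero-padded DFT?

Original DFT: N = 8, resolution = f_s/N = 49000/8 = 6125 Hz
Zero-padded DFT: N = 16, resolution = f_s/N = 49000/16 = 6125/2 Hz
Zero-padding interpolates the spectrum (finer frequency grid)
but does NOT improve the true spectral resolution (ability to resolve close frequencies).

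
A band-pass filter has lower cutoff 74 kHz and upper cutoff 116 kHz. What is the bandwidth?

Bandwidth = f_high - f_low
= 116 kHz - 74 kHz = 42 kHz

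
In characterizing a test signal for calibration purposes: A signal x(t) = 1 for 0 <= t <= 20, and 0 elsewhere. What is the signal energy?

Energy = integral of |x(t)|^2 dt over the signal duration
= 1^2 * 20 = 1 * 20 = 20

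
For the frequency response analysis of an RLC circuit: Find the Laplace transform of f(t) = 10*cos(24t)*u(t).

Standard pair: cos(wt)*u(t) <-> s/(s^2+w^2)
With w = 24: L{10*cos(24t)*u(t)} = 10s/(s^2+576)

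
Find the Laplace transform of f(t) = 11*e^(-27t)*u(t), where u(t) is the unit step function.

Standard Laplace transform pair:
e^(-at)*u(t) <-> 1/(s+a)
With a = 27: L{11*e^(-27t)*u(t)} = 11/(s+27), ROC: Re(s) > -27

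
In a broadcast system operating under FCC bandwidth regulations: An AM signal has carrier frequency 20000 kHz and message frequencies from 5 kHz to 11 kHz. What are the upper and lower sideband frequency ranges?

Upper sideband (USB) = fc + [fm_low, fm_high] = 20000 + [5, 11] = [20005, 20011] kHz
Lower sideband (LSB) = fc - [fm_high, fm_low] = 20000 - [11, 5] = [19989, 19995] kHz
Total occupied spectrum: 19989 kHz to 20011 kHz (plus carrier at 20000 kHz)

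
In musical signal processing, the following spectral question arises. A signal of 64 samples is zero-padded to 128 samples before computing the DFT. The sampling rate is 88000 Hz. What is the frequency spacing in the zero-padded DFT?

Original DFT: N = 64, resolution = f_s/N = 88000/64 = 1375 Hz
Zero-padded DFT: N = 128, resolution = f_s/N = 88000/128 = 1375/2 Hz
Zero-padding interpolates the spectrum (finer frequency grid)
but does NOT improve the true spectral resolution (ability to resolve close frequencies).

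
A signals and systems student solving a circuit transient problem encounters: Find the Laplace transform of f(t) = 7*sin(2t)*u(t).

Standard pair: sin(wt)*u(t) <-> w/(s^2+w^2)
With w = 2: L{7*sin(2t)*u(t)} = 14/(s^2+4)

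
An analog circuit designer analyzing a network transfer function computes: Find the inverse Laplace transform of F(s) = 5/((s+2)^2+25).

Standard pair: w/((s+a)^2+w^2) <-> e^(-at)*sin(wt)*u(t)
With a=2, w=5: f(t) = e^(-2t)*sin(5t)*u(t)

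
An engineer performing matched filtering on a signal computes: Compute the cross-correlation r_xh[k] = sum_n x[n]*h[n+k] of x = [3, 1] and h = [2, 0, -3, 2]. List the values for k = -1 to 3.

Both sequences indexed from 0 and zero outside their support.
Lags with overlap: k = -1 to 3.
  r_xh[-1] = x[1]*h[0] = 2
  r_xh[0] = x[0]*h[0] + x[1]*h[1] = 6
  r_xh[1] = x[0]*h[1] + x[1]*h[2] = -3
  r_xh[2] = x[0]*h[2] + x[1]*h[3] = -7
  r_xh[3] = x[0]*h[3] = 6
r_xh = [2, 6, -3, -7, 6] (for k = -1, ..., 3)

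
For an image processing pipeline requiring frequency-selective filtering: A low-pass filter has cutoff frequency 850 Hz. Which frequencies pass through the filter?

A low-pass filter passes all frequencies below the cutoff frequency 850 Hz and attenuates higher frequencies.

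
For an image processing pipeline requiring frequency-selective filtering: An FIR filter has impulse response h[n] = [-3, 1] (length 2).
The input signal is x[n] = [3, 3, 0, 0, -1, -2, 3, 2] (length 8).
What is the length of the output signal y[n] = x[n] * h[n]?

For linear convolution, the output length is:
len(y) = len(x) + len(h) - 1 = 8 + 2 - 1 = 9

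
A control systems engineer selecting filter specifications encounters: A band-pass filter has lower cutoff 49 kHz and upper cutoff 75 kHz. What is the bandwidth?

Bandwidth = f_high - f_low
= 75 kHz - 49 kHz = 26 kHz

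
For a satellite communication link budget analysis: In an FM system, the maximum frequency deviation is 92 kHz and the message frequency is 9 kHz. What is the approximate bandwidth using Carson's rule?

Carson's rule: BW = 2*(delta_f + f_m)
= 2*(92 + 9) kHz = 202 kHz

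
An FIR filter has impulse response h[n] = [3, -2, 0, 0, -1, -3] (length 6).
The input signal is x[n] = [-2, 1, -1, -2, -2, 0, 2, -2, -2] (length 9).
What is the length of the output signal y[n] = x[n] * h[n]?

For linear convolution, the output length is:
len(y) = len(x) + len(h) - 1 = 9 + 6 - 1 = 14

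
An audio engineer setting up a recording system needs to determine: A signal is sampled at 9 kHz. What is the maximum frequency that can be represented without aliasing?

The maximum frequency that can be represented without aliasing
is the Nyquist frequency: f_max = f_s / 2 = 9 kHz / 2 = 9/2 kHz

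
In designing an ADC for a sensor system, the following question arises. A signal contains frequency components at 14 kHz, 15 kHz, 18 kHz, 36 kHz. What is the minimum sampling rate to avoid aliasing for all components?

The highest frequency component is f_max = 36 kHz.
Nyquist rate = 2 * f_max = 2 * 36 kHz = 72 kHz.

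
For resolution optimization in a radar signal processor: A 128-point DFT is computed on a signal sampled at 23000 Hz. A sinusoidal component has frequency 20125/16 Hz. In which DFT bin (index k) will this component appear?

DFT frequency resolution = f_s/N = 23000/128 = 2875/16 Hz
Bin index k = f_signal / resolution = 20125/16 / 2875/16 = 7
The signal frequency 20125/16 Hz falls in DFT bin k = 7.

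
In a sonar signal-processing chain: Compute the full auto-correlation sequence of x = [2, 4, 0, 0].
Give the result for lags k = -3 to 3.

r_xx[k] = sum_m x[m]*x[m+k], indexed from 0, for k = -3 to 3:
  r_xx[-3] = x[3]*x[0] = 0
  r_xx[-2] = x[2]*x[0] + x[3]*x[1] = 0
  r_xx[-1] = x[1]*x[0] + x[2]*x[1] + x[3]*x[2] = 8
  r_xx[0] = x[0]*x[0] + x[1]*x[1] + x[2]*x[2] + x[3]*x[3] = 20
  r_xx[1] = x[0]*x[1] + x[1]*x[2] + x[2]*x[3] = 8
  r_xx[2] = x[0]*x[2] + x[1]*x[3] = 0
  r_xx[3] = x[0]*x[3] = 0
r_xx = [0, 0, 8, 20, 8, 0, 0]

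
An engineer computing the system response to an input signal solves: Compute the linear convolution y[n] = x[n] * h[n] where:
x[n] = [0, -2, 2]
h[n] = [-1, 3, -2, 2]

y[n] = sum_k x[k]*h[n-k]. Output length = len(x) + len(h) - 1 = 3 + 4 - 1 = 6.
y[0] = 0*-1 = 0
y[1] = -2*-1 + 0*3 = 2
y[2] = 2*-1 + -2*3 + 0*-2 = -8
y[3] = 2*3 + -2*-2 + 0*2 = 10
y[4] = 2*-2 + -2*2 = -8
y[5] = 2*2 = 4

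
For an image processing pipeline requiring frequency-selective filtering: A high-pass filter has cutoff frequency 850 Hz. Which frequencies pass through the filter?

A high-pass filter passes all frequencies above the cutoff frequency 850 Hz and attenuates lower frequencies.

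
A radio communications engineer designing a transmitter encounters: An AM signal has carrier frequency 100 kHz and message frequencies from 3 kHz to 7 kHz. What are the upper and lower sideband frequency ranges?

Upper sideband (USB) = fc + [fm_low, fm_high] = 100 + [3, 7] = [103, 107] kHz
Lower sideband (LSB) = fc - [fm_high, fm_low] = 100 - [7, 3] = [93, 97] kHz
Total occupied spectrum: 93 kHz to 107 kHz (plus carrier at 100 kHz)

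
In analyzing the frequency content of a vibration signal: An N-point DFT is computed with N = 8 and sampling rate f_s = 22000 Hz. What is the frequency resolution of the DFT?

DFT frequency resolution = f_s / N
= 22000 / 8 = 2750 Hz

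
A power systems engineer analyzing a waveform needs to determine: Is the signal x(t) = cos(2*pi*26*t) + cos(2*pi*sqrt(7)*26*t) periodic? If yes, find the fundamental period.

f1 = 26 Hz, f2 = 26*sqrt(7) Hz
Ratio f2/f1 = sqrt(7), which is irrational.
Since the frequency ratio is irrational, no common period exists.
The signal is not periodic.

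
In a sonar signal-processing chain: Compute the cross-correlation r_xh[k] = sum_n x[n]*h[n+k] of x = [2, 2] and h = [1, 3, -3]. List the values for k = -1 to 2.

Both sequences indexed from 0 and zero outside their support.
Lags with overlap: k = -1 to 2.
  r_xh[-1] = x[1]*h[0] = 2
  r_xh[0] = x[0]*h[0] + x[1]*h[1] = 8
  r_xh[1] = x[0]*h[1] + x[1]*h[2] = 0
  r_xh[2] = x[0]*h[2] = -6
r_xh = [2, 8, 0, -6] (for k = -1, ..., 2)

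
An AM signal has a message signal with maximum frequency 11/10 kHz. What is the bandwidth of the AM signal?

In AM (double-sideband), the bandwidth is twice the message frequency.
BW = 2 * f_m = 2 * 11/10 kHz = 11/5 kHz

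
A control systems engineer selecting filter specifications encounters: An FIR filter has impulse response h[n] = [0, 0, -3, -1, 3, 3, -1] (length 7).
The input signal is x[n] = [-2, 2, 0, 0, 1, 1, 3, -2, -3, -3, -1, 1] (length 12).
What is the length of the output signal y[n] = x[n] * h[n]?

For linear convolution, the output length is:
len(y) = len(x) + len(h) - 1 = 12 + 7 - 1 = 18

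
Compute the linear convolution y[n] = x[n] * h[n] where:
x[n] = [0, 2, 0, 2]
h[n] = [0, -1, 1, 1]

y[n] = sum_k x[k]*h[n-k]. Output length = len(x) + len(h) - 1 = 4 + 4 - 1 = 7.
y[0] = 0*0 = 0
y[1] = 2*0 + 0*-1 = 0
y[2] = 0*0 + 2*-1 + 0*1 = -2
y[3] = 2*0 + 0*-1 + 2*1 + 0*1 = 2
y[4] = 2*-1 + 0*1 + 2*1 = 0
y[5] = 2*1 + 0*1 = 2
y[6] = 2*1 = 2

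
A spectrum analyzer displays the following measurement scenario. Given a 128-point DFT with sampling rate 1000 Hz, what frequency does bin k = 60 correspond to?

The frequency of DFT bin k is: f_k = k * f_s / N
f_60 = 60 * 1000 / 128 = 1875/4 Hz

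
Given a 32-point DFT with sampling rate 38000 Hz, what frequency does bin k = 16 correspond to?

The frequency of DFT bin k is: f_k = k * f_s / N
f_16 = 16 * 38000 / 32 = 19000 Hz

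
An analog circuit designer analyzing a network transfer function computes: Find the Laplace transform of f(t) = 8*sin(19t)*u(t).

Standard pair: sin(wt)*u(t) <-> w/(s^2+w^2)
With w = 19: L{8*sin(19t)*u(t)} = 152/(s^2+361)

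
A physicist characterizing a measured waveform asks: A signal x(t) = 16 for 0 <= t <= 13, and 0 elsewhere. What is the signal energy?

Energy = integral of |x(t)|^2 dt over the signal duration
= 16^2 * 13 = 256 * 13 = 3328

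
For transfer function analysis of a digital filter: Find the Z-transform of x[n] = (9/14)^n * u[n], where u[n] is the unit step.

The Z-transform of a^n * u[n] is z/(z-a) for |z| > |a|.
Here a = 9/14, so X(z) = z/(z - (9/14)) = 14z/(14z - 9)
ROC: |z| > 9/14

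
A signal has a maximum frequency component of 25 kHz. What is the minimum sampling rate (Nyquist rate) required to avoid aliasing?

By the Nyquist-Shannon sampling theorem,
the minimum sampling rate (Nyquist rate) must be at least 2 * f_max.
Nyquist rate = 2 * 25 kHz = 50 kHz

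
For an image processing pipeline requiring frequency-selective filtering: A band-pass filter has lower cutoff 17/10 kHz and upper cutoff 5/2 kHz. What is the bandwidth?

Bandwidth = f_high - f_low
= 5/2 kHz - 17/10 kHz = 4/5 kHz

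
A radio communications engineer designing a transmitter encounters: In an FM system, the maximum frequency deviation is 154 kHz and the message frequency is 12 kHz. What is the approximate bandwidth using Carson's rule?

Carson's rule: BW = 2*(delta_f + f_m)
= 2*(154 + 12) kHz = 332 kHz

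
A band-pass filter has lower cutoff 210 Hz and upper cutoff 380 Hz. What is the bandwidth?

Bandwidth = f_high - f_low
= 380 Hz - 210 Hz = 170 Hz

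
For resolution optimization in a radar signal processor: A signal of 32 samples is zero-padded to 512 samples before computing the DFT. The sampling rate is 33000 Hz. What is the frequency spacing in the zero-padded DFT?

Original DFT: N = 32, resolution = f_s/N = 33000/32 = 4125/4 Hz
Zero-padded DFT: N = 512, resolution = f_s/N = 33000/512 = 4125/64 Hz
Zero-padding interpolates the spectrum (finer frequency grid)
but does NOT improve the true spectral resolution (ability to resolve close frequencies).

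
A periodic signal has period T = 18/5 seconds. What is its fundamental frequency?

The fundamental frequency is the reciprocal of the period.
f = 1/T = 1/(18/5) = 5/18 Hz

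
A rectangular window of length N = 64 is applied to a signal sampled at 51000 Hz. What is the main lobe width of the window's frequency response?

For a rectangular window of length N,
the main lobe width in frequency is 2*f_s/N.
= 2*51000/64 = 6375/4 Hz
This determines the minimum frequency separation for resolving two sinusoids.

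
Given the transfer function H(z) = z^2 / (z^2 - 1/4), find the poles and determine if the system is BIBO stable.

Poles are roots of the denominator: z^2 - 1/4 = 0.
Quadratic formula: z = [-(0) +/- sqrt((0)^2 - 4*(-1/4))] / 2
Discriminant = 0 + 1 = 1; sqrt = 1.
z = (0 +/- 1) / 2 => z = 1/2 or z = -1/2.
|p1| = 1/2, |p2| = 1/2.
For BIBO stability, all poles must lie inside the unit circle (|p| < 1).
System is STABLE since both |p| < 1.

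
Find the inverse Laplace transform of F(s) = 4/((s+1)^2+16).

Standard pair: w/((s+a)^2+w^2) <-> e^(-at)*sin(wt)*u(t)
With a=1, w=4: f(t) = e^(-t)*sin(4t)*u(t)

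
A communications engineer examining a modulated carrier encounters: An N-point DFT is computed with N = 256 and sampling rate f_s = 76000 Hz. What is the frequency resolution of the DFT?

DFT frequency resolution = f_s / N
= 76000 / 256 = 2375/8 Hz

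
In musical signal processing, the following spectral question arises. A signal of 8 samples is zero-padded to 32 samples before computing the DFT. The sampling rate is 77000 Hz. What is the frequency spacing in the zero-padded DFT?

Original DFT: N = 8, resolution = f_s/N = 77000/8 = 9625 Hz
Zero-padded DFT: N = 32, resolution = f_s/N = 77000/32 = 9625/4 Hz
Zero-padding interpolates the spectrum (finer frequency grid)
but does NOT improve the true spectral resolution (ability to resolve close frequencies).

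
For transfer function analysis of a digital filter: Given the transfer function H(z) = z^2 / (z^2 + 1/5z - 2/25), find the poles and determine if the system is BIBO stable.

Poles are roots of the denominator: z^2 + 1/5z - 2/25 = 0.
Quadratic formula: z = [-(1/5) +/- sqrt((1/5)^2 - 4*(-2/25))] / 2
Discriminant = 1/25 + 8/25 = 9/25; sqrt = 3/5.
z = (-1/5 +/- 3/5) / 2 => z = 1/5 or z = -2/5.
|p1| = 2/5, |p2| = 1/5.
For BIBO stability, all poles must lie inside the unit circle (|p| < 1).
System is STABLE since both |p| < 1.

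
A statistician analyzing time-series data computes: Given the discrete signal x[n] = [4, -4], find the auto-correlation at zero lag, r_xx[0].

The auto-correlation at zero lag r_xx[0] equals the signal energy.
r_xx[0] = sum of x[n]^2 = 4^2 + (-4)^2
= 16 + 16 = 32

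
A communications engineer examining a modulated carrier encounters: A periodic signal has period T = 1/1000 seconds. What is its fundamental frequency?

The fundamental frequency is the reciprocal of the period.
f = 1/T = 1/(1/1000) = 1000 Hz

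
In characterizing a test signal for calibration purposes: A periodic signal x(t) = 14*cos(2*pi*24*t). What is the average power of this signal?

Average power of A*cos(wt) is A^2/2.
P = 14^2 / 2 = 196/2 = 98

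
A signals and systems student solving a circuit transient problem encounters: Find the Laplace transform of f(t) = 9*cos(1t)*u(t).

Standard pair: cos(wt)*u(t) <-> s/(s^2+w^2)
With w = 1: L{9*cos(1t)*u(t)} = 9s/(s^2+1)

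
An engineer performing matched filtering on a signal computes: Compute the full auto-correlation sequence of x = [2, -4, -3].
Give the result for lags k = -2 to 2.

r_xx[k] = sum_m x[m]*x[m+k], indexed from 0, for k = -2 to 2:
  r_xx[-2] = x[2]*x[0] = -6
  r_xx[-1] = x[1]*x[0] + x[2]*x[1] = 4
  r_xx[0] = x[0]*x[0] + x[1]*x[1] + x[2]*x[2] = 29
  r_xx[1] = x[0]*x[1] + x[1]*x[2] = 4
  r_xx[2] = x[0]*x[2] = -6
r_xx = [-6, 4, 29, 4, -6]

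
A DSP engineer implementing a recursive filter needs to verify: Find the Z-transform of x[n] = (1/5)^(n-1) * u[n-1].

Time-shifting property: if X(z) = Z{x[n]}, then Z{x[n-d]} = z^(-d) * X(z)
X(z) = z/(z - 1/5) for x[n] = (1/5)^n * u[n]
Z{x[n-1]} = z^(-1) * z/(z - 1/5) = 1/(z - 1/5)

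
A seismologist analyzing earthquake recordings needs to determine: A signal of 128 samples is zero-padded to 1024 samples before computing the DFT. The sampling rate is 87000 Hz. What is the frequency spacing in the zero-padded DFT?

Original DFT: N = 128, resolution = f_s/N = 87000/128 = 10875/16 Hz
Zero-padded DFT: N = 1024, resolution = f_s/N = 87000/1024 = 10875/128 Hz
Zero-padding interpolates the spectrum (finer frequency grid)
but does NOT improve the true spectral resolution (ability to resolve close frequencies).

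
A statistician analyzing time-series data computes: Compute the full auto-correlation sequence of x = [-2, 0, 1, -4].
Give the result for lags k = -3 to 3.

r_xx[k] = sum_m x[m]*x[m+k], indexed from 0, for k = -3 to 3:
  r_xx[-3] = x[3]*x[0] = 8
  r_xx[-2] = x[2]*x[0] + x[3]*x[1] = -2
  r_xx[-1] = x[1]*x[0] + x[2]*x[1] + x[3]*x[2] = -4
  r_xx[0] = x[0]*x[0] + x[1]*x[1] + x[2]*x[2] + x[3]*x[3] = 21
  r_xx[1] = x[0]*x[1] + x[1]*x[2] + x[2]*x[3] = -4
  r_xx[2] = x[0]*x[2] + x[1]*x[3] = -2
  r_xx[3] = x[0]*x[3] = 8
r_xx = [8, -2, -4, 21, -4, -2, 8]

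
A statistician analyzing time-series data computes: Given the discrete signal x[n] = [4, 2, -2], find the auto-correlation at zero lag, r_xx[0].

The auto-correlation at zero lag r_xx[0] equals the signal energy.
r_xx[0] = sum of x[n]^2 = 4^2 + 2^2 + (-2)^2
= 16 + 4 + 4 = 24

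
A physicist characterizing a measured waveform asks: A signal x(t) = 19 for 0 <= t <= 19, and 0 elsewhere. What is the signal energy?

Energy = integral of |x(t)|^2 dt over the signal duration
= 19^2 * 19 = 361 * 19 = 6859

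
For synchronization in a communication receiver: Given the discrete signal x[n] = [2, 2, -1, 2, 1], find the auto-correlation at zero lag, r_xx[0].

The auto-correlation at zero lag r_xx[0] equals the signal energy.
r_xx[0] = sum of x[n]^2 = 2^2 + 2^2 + (-1)^2 + 2^2 + 1^2
= 4 + 4 + 1 + 4 + 1 = 14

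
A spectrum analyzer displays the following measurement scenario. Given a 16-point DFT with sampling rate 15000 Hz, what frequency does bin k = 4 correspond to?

The frequency of DFT bin k is: f_k = k * f_s / N
f_4 = 4 * 15000 / 16 = 3750 Hz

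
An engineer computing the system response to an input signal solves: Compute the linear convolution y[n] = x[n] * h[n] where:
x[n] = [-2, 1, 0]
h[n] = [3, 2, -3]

y[n] = sum_k x[k]*h[n-k]. Output length = len(x) + len(h) - 1 = 3 + 3 - 1 = 5.
y[0] = -2*3 = -6
y[1] = 1*3 + -2*2 = -1
y[2] = 0*3 + 1*2 + -2*-3 = 8
y[3] = 0*2 + 1*-3 = -3
y[4] = 0*-3 = 0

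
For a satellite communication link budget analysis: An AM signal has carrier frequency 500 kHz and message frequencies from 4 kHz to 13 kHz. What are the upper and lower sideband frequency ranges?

Upper sideband (USB) = fc + [fm_low, fm_high] = 500 + [4, 13] = [504, 513] kHz
Lower sideband (LSB) = fc - [fm_high, fm_low] = 500 - [13, 4] = [487, 496] kHz
Total occupied spectrum: 487 kHz to 513 kHz (plus carrier at 500 kHz)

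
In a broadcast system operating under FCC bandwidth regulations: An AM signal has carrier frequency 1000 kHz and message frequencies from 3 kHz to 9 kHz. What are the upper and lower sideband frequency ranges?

Upper sideband (USB) = fc + [fm_low, fm_high] = 1000 + [3, 9] = [1003, 1009] kHz
Lower sideband (LSB) = fc - [fm_high, fm_low] = 1000 - [9, 3] = [991, 997] kHz
Total occupied spectrum: 991 kHz to 1009 kHz (plus carrier at 1000 kHz)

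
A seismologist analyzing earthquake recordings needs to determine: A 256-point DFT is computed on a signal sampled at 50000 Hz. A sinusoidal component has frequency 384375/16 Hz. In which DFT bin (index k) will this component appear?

DFT frequency resolution = f_s/N = 50000/256 = 3125/16 Hz
Bin index k = f_signal / resolution = 384375/16 / 3125/16 = 123
The signal frequency 384375/16 Hz falls in DFT bin k = 123.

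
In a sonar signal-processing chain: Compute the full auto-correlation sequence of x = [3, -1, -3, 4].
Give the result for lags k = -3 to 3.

r_xx[k] = sum_m x[m]*x[m+k], indexed from 0, for k = -3 to 3:
  r_xx[-3] = x[3]*x[0] = 12
  r_xx[-2] = x[2]*x[0] + x[3]*x[1] = -13
  r_xx[-1] = x[1]*x[0] + x[2]*x[1] + x[3]*x[2] = -12
  r_xx[0] = x[0]*x[0] + x[1]*x[1] + x[2]*x[2] + x[3]*x[3] = 35
  r_xx[1] = x[0]*x[1] + x[1]*x[2] + x[2]*x[3] = -12
  r_xx[2] = x[0]*x[2] + x[1]*x[3] = -13
  r_xx[3] = x[0]*x[3] = 12
r_xx = [12, -13, -12, 35, -12, -13, 12]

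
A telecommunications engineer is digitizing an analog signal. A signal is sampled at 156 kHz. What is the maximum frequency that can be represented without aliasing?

The maximum frequency that can be represented without aliasing
is the Nyquist frequency: f_max = f_s / 2 = 156 kHz / 2 = 78 kHz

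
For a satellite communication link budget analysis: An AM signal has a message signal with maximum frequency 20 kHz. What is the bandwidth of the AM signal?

In AM (double-sideband), the bandwidth is twice the message frequency.
BW = 2 * f_m = 2 * 20 kHz = 40 kHz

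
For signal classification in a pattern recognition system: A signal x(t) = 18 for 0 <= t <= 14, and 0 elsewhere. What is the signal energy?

Energy = integral of |x(t)|^2 dt over the signal duration
= 18^2 * 14 = 324 * 14 = 4536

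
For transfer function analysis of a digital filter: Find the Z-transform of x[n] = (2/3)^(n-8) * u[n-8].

Time-shifting property: if X(z) = Z{x[n]}, then Z{x[n-d]} = z^(-d) * X(z)
X(z) = z/(z - 2/3) for x[n] = (2/3)^n * u[n]
Z{x[n-8]} = z^(-8) * z/(z - 2/3) = z^(-7)/(z - 2/3)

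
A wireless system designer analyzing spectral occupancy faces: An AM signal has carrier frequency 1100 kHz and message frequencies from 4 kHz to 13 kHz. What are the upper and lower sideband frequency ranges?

Upper sideband (USB) = fc + [fm_low, fm_high] = 1100 + [4, 13] = [1104, 1113] kHz
Lower sideband (LSB) = fc - [fm_high, fm_low] = 1100 - [13, 4] = [1087, 1096] kHz
Total occupied spectrum: 1087 kHz to 1113 kHz (plus carrier at 1100 kHz)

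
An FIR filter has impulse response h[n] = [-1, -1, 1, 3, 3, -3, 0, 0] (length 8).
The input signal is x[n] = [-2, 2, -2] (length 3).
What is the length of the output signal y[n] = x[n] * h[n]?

For linear convolution, the output length is:
len(y) = len(x) + len(h) - 1 = 3 + 8 - 1 = 10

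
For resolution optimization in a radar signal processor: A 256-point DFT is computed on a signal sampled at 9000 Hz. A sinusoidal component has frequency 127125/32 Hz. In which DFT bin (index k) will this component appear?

DFT frequency resolution = f_s/N = 9000/256 = 1125/32 Hz
Bin index k = f_signal / resolution = 127125/32 / 1125/32 = 113
The signal frequency 127125/32 Hz falls in DFT bin k = 113.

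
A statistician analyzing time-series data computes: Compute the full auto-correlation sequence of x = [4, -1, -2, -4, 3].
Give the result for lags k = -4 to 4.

r_xx[k] = sum_m x[m]*x[m+k], indexed from 0, for k = -4 to 4:
  r_xx[-4] = x[4]*x[0] = 12
  r_xx[-3] = x[3]*x[0] + x[4]*x[1] = -19
  r_xx[-2] = x[2]*x[0] + x[3]*x[1] + x[4]*x[2] = -10
  r_xx[-1] = x[1]*x[0] + x[2]*x[1] + x[3]*x[2] + x[4]*x[3] = -6
  r_xx[0] = x[0]*x[0] + x[1]*x[1] + x[2]*x[2] + x[3]*x[3] + x[4]*x[4] = 46
  r_xx[1] = x[0]*x[1] + x[1]*x[2] + x[2]*x[3] + x[3]*x[4] = -6
  r_xx[2] = x[0]*x[2] + x[1]*x[3] + x[2]*x[4] = -10
  r_xx[3] = x[0]*x[3] + x[1]*x[4] = -19
  r_xx[4] = x[0]*x[4] = 12
r_xx = [12, -19, -10, -6, 46, -6, -10, -19, 12]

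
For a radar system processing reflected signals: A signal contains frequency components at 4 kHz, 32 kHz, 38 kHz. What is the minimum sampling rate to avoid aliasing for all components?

The highest frequency component is f_max = 38 kHz.
Nyquist rate = 2 * f_max = 2 * 38 kHz = 76 kHz.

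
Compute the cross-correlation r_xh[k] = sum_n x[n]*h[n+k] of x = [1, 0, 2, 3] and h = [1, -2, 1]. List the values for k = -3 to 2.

Both sequences indexed from 0 and zero outside their support.
Lags with overlap: k = -3 to 2.
  r_xh[-3] = x[3]*h[0] = 3
  r_xh[-2] = x[2]*h[0] + x[3]*h[1] = -4
  r_xh[-1] = x[1]*h[0] + x[2]*h[1] + x[3]*h[2] = -1
  r_xh[0] = x[0]*h[0] + x[1]*h[1] + x[2]*h[2] = 3
  r_xh[1] = x[0]*h[1] + x[1]*h[2] = -2
  r_xh[2] = x[0]*h[2] = 1
r_xh = [3, -4, -1, 3, -2, 1] (for k = -3, ..., 2)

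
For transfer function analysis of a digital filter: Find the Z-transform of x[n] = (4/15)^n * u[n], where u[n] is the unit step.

The Z-transform of a^n * u[n] is z/(z-a) for |z| > |a|.
Here a = 4/15, so X(z) = z/(z - (4/15)) = 15z/(15z - 4)
ROC: |z| > 4/15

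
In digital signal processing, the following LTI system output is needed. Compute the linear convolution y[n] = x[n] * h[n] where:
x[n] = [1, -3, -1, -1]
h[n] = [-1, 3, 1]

y[n] = sum_k x[k]*h[n-k]. Output length = len(x) + len(h) - 1 = 4 + 3 - 1 = 6.
y[0] = 1*-1 = -1
y[1] = -3*-1 + 1*3 = 6
y[2] = -1*-1 + -3*3 + 1*1 = -7
y[3] = -1*-1 + -1*3 + -3*1 = -5
y[4] = -1*3 + -1*1 = -4
y[5] = -1*1 = -1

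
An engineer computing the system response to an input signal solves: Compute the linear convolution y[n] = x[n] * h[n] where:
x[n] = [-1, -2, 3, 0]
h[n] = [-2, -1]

y[n] = sum_k x[k]*h[n-k]. Output length = len(x) + len(h) - 1 = 4 + 2 - 1 = 5.
y[0] = -1*-2 = 2
y[1] = -2*-2 + -1*-1 = 5
y[2] = 3*-2 + -2*-1 = -4
y[3] = 0*-2 + 3*-1 = -3
y[4] = 0*-1 = 0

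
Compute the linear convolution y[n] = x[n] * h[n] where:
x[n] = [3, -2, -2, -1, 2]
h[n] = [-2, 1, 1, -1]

y[n] = sum_k x[k]*h[n-k]. Output length = len(x) + len(h) - 1 = 5 + 4 - 1 = 8.
y[0] = 3*-2 = -6
y[1] = -2*-2 + 3*1 = 7
y[2] = -2*-2 + -2*1 + 3*1 = 5
y[3] = -1*-2 + -2*1 + -2*1 + 3*-1 = -5
y[4] = 2*-2 + -1*1 + -2*1 + -2*-1 = -5
y[5] = 2*1 + -1*1 + -2*-1 = 3
y[6] = 2*1 + -1*-1 = 3
y[7] = 2*-1 = -2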